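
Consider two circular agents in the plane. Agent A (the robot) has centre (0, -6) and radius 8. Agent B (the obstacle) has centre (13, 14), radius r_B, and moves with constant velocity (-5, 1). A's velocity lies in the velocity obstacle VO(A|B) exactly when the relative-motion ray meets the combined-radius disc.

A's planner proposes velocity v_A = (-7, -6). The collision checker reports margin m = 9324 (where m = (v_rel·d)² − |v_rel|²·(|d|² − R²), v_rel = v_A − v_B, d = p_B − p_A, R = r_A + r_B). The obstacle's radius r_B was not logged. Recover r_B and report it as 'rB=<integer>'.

m = 9324
d = (13, 20);  v_rel = (-2, -7),  |v_rel|² = 53
v_rel×d = (-2)·(20) − (-7)·(13) = 51
since m = R²·53 − 51²:  R² = (2601 + 9324) / 53 = 225
R = √225 = 15  ⇒  r_B = 15 − 8 = 7

rB=7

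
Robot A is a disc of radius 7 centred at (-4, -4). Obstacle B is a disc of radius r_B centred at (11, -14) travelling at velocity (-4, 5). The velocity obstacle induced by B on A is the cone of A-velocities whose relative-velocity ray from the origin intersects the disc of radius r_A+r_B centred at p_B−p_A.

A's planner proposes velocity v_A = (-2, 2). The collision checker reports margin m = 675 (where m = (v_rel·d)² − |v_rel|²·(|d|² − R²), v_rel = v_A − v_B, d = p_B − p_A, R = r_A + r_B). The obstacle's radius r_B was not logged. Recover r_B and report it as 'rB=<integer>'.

m = 675
d = (15, -10);  v_rel = (2, -3),  |v_rel|² = 13
v_rel×d = (2)·(-10) − (-3)·(15) = 25
since m = R²·13 − 25²:  R² = (625 + 675) / 13 = 100
R = √100 = 10  ⇒  r_B = 10 − 7 = 3

rB=3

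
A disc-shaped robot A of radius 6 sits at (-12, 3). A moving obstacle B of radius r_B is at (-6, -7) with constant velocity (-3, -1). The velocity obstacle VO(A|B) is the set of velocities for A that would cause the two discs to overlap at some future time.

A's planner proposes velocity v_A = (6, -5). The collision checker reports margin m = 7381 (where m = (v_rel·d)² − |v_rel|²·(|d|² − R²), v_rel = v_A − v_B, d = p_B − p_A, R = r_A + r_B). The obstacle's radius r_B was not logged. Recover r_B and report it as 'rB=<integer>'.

m = 7381
d = (6, -10);  v_rel = (9, -4),  |v_rel|² = 97
v_rel×d = (9)·(-10) − (-4)·(6) = -66
since m = R²·97 − (-66)²:  R² = (4356 + 7381) / 97 = 121
R = √121 = 11  ⇒  r_B = 11 − 6 = 5

rB=5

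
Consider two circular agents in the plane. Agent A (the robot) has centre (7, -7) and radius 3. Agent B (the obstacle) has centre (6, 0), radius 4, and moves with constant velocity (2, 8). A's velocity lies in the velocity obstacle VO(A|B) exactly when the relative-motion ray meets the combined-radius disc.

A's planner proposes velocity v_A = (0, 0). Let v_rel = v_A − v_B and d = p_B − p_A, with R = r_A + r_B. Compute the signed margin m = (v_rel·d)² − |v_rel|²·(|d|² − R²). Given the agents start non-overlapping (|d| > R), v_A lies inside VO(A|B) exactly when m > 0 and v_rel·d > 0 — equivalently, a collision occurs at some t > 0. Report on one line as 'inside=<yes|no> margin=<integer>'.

d = (-1, 7),  |d|² = 50;  R = 3+4 = 7,  c = 50−7² = 1
v_rel = (-2, -8),  |v_rel|² = 68;  v_rel·d = (-2)·(-1) + (-8)·(7) = -54
68·t² + 108·t + 1 = 0  ⇒  m = (-54)² − 68·1 = 2848
m = 2848 > 0,  v_rel·d = -54 < 0  ⇒  outside

inside=no margin=2848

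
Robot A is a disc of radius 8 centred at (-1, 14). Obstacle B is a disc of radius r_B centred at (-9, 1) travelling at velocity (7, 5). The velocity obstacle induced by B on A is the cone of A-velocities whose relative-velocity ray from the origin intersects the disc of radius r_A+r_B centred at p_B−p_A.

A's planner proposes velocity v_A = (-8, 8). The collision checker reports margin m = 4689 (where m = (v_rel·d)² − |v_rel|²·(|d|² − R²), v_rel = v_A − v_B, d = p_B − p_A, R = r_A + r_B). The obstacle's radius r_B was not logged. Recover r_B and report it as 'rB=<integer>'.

m = 4689
d = (-8, -13);  v_rel = (-15, 3),  |v_rel|² = 234
v_rel×d = (-15)·(-13) − (3)·(-8) = 219
since m = R²·234 − 219²:  R² = (47961 + 4689) / 234 = 225
R = √225 = 15  ⇒  r_B = 15 − 8 = 7

rB=7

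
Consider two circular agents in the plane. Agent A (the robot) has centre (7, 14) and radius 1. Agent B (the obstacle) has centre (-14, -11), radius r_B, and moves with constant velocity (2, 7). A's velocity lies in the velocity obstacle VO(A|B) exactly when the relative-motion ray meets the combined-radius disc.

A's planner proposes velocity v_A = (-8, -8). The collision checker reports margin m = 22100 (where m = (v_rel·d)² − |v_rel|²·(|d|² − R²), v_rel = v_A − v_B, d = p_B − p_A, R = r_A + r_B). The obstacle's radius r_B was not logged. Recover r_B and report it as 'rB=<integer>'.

m = 22100
d = (-21, -25);  v_rel = (-10, -15),  |v_rel|² = 325
v_rel×d = (-10)·(-25) − (-15)·(-21) = -65
since m = R²·325 − (-65)²:  R² = (4225 + 22100) / 325 = 81
R = √81 = 9  ⇒  r_B = 9 − 1 = 8

rB=8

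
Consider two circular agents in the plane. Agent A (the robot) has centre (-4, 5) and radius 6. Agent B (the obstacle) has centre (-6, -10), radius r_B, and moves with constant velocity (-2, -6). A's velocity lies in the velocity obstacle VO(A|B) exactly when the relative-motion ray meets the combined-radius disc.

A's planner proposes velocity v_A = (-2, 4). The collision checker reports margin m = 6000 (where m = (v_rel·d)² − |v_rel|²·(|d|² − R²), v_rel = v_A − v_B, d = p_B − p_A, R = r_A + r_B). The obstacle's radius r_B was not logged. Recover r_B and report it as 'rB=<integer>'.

m = 6000
d = (-2, -15);  v_rel = (0, 10),  |v_rel|² = 100
v_rel×d = (0)·(-15) − (10)·(-2) = 20
since m = R²·100 − 20²:  R² = (400 + 6000) / 100 = 64
R = √64 = 8  ⇒  r_B = 8 − 6 = 2

rB=2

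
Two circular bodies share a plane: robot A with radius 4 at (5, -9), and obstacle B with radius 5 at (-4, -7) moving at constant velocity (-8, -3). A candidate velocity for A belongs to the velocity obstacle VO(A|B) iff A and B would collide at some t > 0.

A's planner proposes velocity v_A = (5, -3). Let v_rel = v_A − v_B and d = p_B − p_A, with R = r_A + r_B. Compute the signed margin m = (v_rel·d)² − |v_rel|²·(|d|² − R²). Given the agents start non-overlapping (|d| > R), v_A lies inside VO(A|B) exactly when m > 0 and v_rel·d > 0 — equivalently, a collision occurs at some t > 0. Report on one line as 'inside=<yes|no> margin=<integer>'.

d = (-9, 2),  |d|² = 85;  R = 4+5 = 9,  c = 85−9² = 4
v_rel = (13, 0),  |v_rel|² = 169;  v_rel·d = (13)·(-9) + (0)·(2) = -117
169·t² + 234·t + 4 = 0  ⇒  m = (-117)² − 169·4 = 13013
m = 13013 > 0,  v_rel·d = -117 < 0  ⇒  outside

inside=no margin=13013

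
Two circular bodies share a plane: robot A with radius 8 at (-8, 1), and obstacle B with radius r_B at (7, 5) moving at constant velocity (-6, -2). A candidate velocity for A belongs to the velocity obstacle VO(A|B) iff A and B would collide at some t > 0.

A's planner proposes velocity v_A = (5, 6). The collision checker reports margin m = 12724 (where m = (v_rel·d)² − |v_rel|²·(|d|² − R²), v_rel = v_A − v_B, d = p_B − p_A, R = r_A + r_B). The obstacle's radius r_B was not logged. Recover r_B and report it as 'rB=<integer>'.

m = 12724
d = (15, 4);  v_rel = (11, 8),  |v_rel|² = 185
v_rel×d = (11)·(4) − (8)·(15) = -76
since m = R²·185 − (-76)²:  R² = (5776 + 12724) / 185 = 100
R = √100 = 10  ⇒  r_B = 10 − 8 = 2

rB=2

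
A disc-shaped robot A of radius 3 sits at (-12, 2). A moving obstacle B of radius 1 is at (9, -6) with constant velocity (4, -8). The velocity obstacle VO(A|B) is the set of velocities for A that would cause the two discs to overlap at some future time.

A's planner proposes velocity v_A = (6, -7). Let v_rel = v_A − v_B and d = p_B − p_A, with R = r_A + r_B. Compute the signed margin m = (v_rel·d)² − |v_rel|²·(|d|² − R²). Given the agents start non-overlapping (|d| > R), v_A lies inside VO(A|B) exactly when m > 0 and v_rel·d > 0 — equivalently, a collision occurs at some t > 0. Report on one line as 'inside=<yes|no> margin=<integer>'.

d = (21, -8),  |d|² = 505;  R = 3+1 = 4,  c = 505−4² = 489
v_rel = (2, 1),  |v_rel|² = 5;  v_rel·d = (2)·(21) + (1)·(-8) = 34
5·t² − 68·t + 489 = 0  ⇒  m = 34² − 5·489 = -1289
m = -1289 < 0,  v_rel·d = 34 > 0  ⇒  outside

inside=no margin=-1289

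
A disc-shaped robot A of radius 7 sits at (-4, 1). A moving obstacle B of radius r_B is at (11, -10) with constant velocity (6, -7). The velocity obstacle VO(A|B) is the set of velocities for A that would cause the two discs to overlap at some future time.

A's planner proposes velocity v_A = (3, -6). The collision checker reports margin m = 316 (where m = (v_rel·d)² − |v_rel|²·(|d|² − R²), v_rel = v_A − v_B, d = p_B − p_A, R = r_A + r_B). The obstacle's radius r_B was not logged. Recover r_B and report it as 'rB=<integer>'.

m = 316
d = (15, -11);  v_rel = (-3, 1),  |v_rel|² = 10
v_rel×d = (-3)·(-11) − (1)·(15) = 18
since m = R²·10 − 18²:  R² = (324 + 316) / 10 = 64
R = √64 = 8  ⇒  r_B = 8 − 7 = 1

rB=1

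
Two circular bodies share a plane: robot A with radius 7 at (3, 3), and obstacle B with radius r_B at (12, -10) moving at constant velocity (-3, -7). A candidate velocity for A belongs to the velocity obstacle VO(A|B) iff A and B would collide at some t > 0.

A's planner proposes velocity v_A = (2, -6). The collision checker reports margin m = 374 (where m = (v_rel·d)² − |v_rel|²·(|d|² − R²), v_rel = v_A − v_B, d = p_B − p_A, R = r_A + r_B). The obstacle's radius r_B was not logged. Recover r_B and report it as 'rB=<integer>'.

m = 374
d = (9, -13);  v_rel = (5, 1),  |v_rel|² = 26
v_rel×d = (5)·(-13) − (1)·(9) = -74
since m = R²·26 − (-74)²:  R² = (5476 + 374) / 26 = 225
R = √225 = 15  ⇒  r_B = 15 − 7 = 8

rB=8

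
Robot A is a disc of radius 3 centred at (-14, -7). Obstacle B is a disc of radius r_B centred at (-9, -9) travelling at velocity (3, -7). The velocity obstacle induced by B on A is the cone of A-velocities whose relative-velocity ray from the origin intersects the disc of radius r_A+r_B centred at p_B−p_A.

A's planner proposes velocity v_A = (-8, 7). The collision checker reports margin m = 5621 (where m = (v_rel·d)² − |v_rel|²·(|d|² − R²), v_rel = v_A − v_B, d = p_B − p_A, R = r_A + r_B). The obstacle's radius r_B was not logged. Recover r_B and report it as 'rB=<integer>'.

m = 5621
d = (5, -2);  v_rel = (-11, 14),  |v_rel|² = 317
v_rel×d = (-11)·(-2) − (14)·(5) = -48
since m = R²·317 − (-48)²:  R² = (2304 + 5621) / 317 = 25
R = √25 = 5  ⇒  r_B = 5 − 3 = 2

rB=2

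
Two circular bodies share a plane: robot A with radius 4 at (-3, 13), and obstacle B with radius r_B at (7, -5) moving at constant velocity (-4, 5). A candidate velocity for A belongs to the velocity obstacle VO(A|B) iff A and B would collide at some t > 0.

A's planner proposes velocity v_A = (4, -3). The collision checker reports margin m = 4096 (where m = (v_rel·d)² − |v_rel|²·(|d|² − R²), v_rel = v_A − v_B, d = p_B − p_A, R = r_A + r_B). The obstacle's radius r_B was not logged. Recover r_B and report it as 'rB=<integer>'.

m = 4096
d = (10, -18);  v_rel = (8, -8),  |v_rel|² = 128
v_rel×d = (8)·(-18) − (-8)·(10) = -64
since m = R²·128 − (-64)²:  R² = (4096 + 4096) / 128 = 64
R = √64 = 8  ⇒  r_B = 8 − 4 = 4

rB=4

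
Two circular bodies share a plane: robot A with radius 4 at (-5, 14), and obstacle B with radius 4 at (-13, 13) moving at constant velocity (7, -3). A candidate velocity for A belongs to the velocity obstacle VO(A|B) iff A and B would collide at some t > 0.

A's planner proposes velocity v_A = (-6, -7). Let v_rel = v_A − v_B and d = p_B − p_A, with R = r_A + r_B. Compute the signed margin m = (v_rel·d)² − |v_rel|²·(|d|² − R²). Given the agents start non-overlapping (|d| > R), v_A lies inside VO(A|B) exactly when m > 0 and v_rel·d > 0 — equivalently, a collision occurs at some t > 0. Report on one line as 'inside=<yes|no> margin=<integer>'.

d = (-8, -1),  |d|² = 65;  R = 4+4 = 8,  c = 65−8² = 1
v_rel = (-13, -4),  |v_rel|² = 185;  v_rel·d = (-13)·(-8) + (-4)·(-1) = 108
185·t² − 216·t + 1 = 0  ⇒  m = 108² − 185·1 = 11479
m = 11479 > 0,  v_rel·d = 108 > 0  ⇒  inside

inside=yes margin=11479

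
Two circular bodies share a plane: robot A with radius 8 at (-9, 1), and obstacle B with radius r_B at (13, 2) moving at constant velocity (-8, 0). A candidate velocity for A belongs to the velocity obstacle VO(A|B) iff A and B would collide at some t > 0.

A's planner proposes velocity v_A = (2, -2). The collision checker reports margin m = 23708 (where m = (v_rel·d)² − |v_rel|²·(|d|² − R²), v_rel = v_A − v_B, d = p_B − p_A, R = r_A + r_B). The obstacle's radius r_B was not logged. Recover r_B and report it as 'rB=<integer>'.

m = 23708
d = (22, 1);  v_rel = (10, -2),  |v_rel|² = 104
v_rel×d = (10)·(1) − (-2)·(22) = 54
since m = R²·104 − 54²:  R² = (2916 + 23708) / 104 = 256
R = √256 = 16  ⇒  r_B = 16 − 8 = 8

rB=8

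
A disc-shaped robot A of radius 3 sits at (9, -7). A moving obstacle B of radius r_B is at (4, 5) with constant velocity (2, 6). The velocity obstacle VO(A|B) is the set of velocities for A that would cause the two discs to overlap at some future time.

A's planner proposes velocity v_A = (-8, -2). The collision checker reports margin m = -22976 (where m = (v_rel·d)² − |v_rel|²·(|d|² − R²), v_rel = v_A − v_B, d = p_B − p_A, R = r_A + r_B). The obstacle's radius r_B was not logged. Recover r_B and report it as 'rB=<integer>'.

m = -22976
d = (-5, 12);  v_rel = (-10, -8),  |v_rel|² = 164
v_rel×d = (-10)·(12) − (-8)·(-5) = -160
since m = R²·164 − (-160)²:  R² = (25600 + -22976) / 164 = 16
R = √16 = 4  ⇒  r_B = 4 − 3 = 1

rB=1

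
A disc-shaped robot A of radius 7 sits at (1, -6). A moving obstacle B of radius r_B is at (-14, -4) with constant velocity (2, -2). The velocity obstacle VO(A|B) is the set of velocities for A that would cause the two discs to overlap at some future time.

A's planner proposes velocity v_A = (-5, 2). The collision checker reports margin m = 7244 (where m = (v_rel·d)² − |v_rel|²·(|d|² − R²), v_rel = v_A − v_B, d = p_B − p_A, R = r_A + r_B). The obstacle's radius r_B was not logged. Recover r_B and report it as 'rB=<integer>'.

m = 7244
d = (-15, 2);  v_rel = (-7, 4),  |v_rel|² = 65
v_rel×d = (-7)·(2) − (4)·(-15) = 46
since m = R²·65 − 46²:  R² = (2116 + 7244) / 65 = 144
R = √144 = 12  ⇒  r_B = 12 − 7 = 5

rB=5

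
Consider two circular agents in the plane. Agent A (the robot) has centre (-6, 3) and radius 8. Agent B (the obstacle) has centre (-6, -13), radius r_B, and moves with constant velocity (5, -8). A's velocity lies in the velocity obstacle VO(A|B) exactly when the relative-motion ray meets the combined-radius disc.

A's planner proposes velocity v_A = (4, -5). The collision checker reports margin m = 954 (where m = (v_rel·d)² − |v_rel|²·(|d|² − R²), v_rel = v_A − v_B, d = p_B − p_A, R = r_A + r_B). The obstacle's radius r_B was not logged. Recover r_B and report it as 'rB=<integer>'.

m = 954
d = (0, -16);  v_rel = (-1, 3),  |v_rel|² = 10
v_rel×d = (-1)·(-16) − (3)·(0) = 16
since m = R²·10 − 16²:  R² = (256 + 954) / 10 = 121
R = √121 = 11  ⇒  r_B = 11 − 8 = 3

rB=3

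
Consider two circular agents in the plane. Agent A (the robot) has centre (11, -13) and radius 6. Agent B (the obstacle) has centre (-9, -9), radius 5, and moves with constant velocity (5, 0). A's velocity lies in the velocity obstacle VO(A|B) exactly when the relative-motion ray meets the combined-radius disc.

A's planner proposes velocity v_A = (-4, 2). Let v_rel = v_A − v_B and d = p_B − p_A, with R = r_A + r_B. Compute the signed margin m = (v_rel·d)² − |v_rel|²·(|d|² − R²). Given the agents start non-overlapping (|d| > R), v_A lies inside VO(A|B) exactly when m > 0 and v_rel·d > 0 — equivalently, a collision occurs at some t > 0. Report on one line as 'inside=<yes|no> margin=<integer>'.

d = (-20, 4),  |d|² = 416;  R = 6+5 = 11,  c = 416−11² = 295
v_rel = (-9, 2),  |v_rel|² = 85;  v_rel·d = (-9)·(-20) + (2)·(4) = 188
85·t² − 376·t + 295 = 0  ⇒  m = 188² − 85·295 = 10269
m = 10269 > 0,  v_rel·d = 188 > 0  ⇒  inside

inside=yes margin=10269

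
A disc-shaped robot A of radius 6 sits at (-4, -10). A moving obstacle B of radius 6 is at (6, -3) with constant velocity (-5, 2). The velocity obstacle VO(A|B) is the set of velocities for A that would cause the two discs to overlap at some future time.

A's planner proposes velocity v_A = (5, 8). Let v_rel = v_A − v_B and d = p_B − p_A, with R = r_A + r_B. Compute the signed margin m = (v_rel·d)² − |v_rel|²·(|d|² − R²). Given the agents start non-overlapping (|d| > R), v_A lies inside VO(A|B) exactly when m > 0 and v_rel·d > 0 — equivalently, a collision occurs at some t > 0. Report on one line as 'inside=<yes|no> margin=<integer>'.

d = (10, 7),  |d|² = 149;  R = 6+6 = 12,  c = 149−12² = 5
v_rel = (10, 6),  |v_rel|² = 136;  v_rel·d = (10)·(10) + (6)·(7) = 142
136·t² − 284·t + 5 = 0  ⇒  m = 142² − 136·5 = 19484
m = 19484 > 0,  v_rel·d = 142 > 0  ⇒  inside

inside=yes margin=19484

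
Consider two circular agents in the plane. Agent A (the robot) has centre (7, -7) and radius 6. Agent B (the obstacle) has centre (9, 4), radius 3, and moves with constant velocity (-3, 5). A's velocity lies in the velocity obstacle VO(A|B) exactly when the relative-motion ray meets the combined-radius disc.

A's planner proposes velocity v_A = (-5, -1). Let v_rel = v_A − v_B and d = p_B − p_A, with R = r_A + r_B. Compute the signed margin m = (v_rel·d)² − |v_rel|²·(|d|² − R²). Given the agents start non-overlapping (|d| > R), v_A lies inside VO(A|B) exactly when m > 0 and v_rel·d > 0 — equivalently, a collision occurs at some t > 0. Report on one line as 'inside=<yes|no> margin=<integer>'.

d = (2, 11),  |d|² = 125;  R = 6+3 = 9,  c = 125−9² = 44
v_rel = (-2, -6),  |v_rel|² = 40;  v_rel·d = (-2)·(2) + (-6)·(11) = -70
40·t² + 140·t + 44 = 0  ⇒  m = (-70)² − 40·44 = 3140
m = 3140 > 0,  v_rel·d = -70 < 0  ⇒  outside

inside=no margin=3140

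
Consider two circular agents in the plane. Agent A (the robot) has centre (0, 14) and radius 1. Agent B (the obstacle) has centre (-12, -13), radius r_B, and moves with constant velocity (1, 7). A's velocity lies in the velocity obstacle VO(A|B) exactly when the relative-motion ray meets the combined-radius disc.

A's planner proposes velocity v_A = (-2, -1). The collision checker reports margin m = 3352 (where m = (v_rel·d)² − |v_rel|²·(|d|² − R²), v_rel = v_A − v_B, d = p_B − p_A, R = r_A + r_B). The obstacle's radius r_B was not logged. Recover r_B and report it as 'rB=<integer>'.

m = 3352
d = (-12, -27);  v_rel = (-3, -8),  |v_rel|² = 73
v_rel×d = (-3)·(-27) − (-8)·(-12) = -15
since m = R²·73 − (-15)²:  R² = (225 + 3352) / 73 = 49
R = √49 = 7  ⇒  r_B = 7 − 1 = 6

rB=6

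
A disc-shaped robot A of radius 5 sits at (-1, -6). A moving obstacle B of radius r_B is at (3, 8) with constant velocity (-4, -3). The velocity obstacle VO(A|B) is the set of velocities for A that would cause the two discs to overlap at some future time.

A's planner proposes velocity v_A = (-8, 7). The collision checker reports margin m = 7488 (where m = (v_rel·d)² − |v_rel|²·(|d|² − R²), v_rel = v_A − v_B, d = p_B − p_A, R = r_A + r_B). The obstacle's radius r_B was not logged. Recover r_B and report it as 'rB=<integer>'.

m = 7488
d = (4, 14);  v_rel = (-4, 10),  |v_rel|² = 116
v_rel×d = (-4)·(14) − (10)·(4) = -96
since m = R²·116 − (-96)²:  R² = (9216 + 7488) / 116 = 144
R = √144 = 12  ⇒  r_B = 12 − 5 = 7

rB=7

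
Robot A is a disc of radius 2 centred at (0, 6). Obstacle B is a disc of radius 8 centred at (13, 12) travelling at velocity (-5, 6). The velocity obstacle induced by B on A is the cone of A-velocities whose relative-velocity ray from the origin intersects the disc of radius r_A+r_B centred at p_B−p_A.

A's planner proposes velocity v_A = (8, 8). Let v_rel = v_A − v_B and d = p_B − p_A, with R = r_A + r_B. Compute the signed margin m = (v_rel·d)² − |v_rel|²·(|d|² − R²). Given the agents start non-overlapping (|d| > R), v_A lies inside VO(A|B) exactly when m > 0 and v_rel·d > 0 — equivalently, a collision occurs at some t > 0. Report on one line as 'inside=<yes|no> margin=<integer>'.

d = (13, 6),  |d|² = 205;  R = 2+8 = 10,  c = 205−10² = 105
v_rel = (13, 2),  |v_rel|² = 173;  v_rel·d = (13)·(13) + (2)·(6) = 181
173·t² − 362·t + 105 = 0  ⇒  m = 181² − 173·105 = 14596
m = 14596 > 0,  v_rel·d = 181 > 0  ⇒  inside

inside=yes margin=14596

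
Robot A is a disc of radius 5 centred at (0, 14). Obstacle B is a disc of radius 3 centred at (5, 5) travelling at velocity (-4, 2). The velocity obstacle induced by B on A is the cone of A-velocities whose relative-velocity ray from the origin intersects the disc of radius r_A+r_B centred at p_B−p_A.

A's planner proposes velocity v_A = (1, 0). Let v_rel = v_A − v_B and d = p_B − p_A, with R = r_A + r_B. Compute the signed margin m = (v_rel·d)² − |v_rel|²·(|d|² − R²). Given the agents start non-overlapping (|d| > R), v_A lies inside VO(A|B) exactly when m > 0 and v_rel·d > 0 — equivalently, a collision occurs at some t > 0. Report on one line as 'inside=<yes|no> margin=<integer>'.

d = (5, -9),  |d|² = 106;  R = 5+3 = 8,  c = 106−8² = 42
v_rel = (5, -2),  |v_rel|² = 29;  v_rel·d = (5)·(5) + (-2)·(-9) = 43
29·t² − 86·t + 42 = 0  ⇒  m = 43² − 29·42 = 631
m = 631 > 0,  v_rel·d = 43 > 0  ⇒  inside

inside=yes margin=631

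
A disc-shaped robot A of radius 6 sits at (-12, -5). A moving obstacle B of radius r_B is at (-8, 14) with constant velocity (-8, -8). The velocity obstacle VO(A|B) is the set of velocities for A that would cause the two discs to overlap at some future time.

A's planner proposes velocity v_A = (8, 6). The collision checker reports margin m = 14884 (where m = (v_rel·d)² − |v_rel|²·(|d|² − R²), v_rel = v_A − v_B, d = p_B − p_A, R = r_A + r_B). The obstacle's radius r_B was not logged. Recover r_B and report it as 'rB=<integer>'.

m = 14884
d = (4, 19);  v_rel = (16, 14),  |v_rel|² = 452
v_rel×d = (16)·(19) − (14)·(4) = 248
since m = R²·452 − 248²:  R² = (61504 + 14884) / 452 = 169
R = √169 = 13  ⇒  r_B = 13 − 6 = 7

rB=7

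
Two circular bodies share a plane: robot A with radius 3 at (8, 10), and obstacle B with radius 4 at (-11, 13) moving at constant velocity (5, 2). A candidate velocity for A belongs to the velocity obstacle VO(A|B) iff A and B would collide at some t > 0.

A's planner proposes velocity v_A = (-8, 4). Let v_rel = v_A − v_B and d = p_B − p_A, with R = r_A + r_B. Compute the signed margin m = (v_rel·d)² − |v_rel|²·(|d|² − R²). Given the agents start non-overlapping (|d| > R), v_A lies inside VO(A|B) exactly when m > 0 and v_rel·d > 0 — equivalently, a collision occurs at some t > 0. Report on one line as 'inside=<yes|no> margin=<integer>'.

d = (-19, 3),  |d|² = 370;  R = 3+4 = 7,  c = 370−7² = 321
v_rel = (-13, 2),  |v_rel|² = 173;  v_rel·d = (-13)·(-19) + (2)·(3) = 253
173·t² − 506·t + 321 = 0  ⇒  m = 253² − 173·321 = 8476
m = 8476 > 0,  v_rel·d = 253 > 0  ⇒  inside

inside=yes margin=8476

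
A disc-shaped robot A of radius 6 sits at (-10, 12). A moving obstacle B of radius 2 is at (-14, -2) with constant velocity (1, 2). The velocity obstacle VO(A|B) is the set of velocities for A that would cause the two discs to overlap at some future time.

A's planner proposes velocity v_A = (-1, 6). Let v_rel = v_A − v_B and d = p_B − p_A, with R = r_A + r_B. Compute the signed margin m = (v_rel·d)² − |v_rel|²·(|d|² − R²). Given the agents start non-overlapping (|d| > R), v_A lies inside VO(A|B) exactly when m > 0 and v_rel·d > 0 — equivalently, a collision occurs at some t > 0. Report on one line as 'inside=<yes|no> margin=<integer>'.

d = (-4, -14),  |d|² = 212;  R = 6+2 = 8,  c = 212−8² = 148
v_rel = (-2, 4),  |v_rel|² = 20;  v_rel·d = (-2)·(-4) + (4)·(-14) = -48
20·t² + 96·t + 148 = 0  ⇒  m = (-48)² − 20·148 = -656
m = -656 < 0,  v_rel·d = -48 < 0  ⇒  outside

inside=no margin=-656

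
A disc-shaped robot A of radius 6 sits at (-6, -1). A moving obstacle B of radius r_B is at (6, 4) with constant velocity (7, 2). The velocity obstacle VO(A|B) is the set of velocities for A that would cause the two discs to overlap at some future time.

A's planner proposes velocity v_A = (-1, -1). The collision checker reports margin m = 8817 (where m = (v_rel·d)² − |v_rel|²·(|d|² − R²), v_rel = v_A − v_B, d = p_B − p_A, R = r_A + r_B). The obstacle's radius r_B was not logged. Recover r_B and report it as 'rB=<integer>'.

m = 8817
d = (12, 5);  v_rel = (-8, -3),  |v_rel|² = 73
v_rel×d = (-8)·(5) − (-3)·(12) = -4
since m = R²·73 − (-4)²:  R² = (16 + 8817) / 73 = 121
R = √121 = 11  ⇒  r_B = 11 − 6 = 5

rB=5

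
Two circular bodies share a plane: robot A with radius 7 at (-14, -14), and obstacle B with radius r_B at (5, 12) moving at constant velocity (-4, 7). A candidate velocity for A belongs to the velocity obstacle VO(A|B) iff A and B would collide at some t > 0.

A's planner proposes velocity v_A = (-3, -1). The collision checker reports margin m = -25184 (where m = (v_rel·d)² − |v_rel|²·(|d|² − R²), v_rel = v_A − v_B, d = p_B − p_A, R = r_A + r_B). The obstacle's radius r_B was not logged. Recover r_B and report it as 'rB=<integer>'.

m = -25184
d = (19, 26);  v_rel = (1, -8),  |v_rel|² = 65
v_rel×d = (1)·(26) − (-8)·(19) = 178
since m = R²·65 − 178²:  R² = (31684 + -25184) / 65 = 100
R = √100 = 10  ⇒  r_B = 10 − 7 = 3

rB=3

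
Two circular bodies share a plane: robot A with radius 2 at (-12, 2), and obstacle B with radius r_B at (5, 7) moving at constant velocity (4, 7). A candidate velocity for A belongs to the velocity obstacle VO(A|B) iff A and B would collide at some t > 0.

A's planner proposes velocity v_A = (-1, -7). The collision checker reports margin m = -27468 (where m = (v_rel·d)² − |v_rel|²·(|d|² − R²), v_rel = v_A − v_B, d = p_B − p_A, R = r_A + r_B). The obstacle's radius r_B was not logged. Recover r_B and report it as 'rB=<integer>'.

m = -27468
d = (17, 5);  v_rel = (-5, -14),  |v_rel|² = 221
v_rel×d = (-5)·(5) − (-14)·(17) = 213
since m = R²·221 − 213²:  R² = (45369 + -27468) / 221 = 81
R = √81 = 9  ⇒  r_B = 9 − 2 = 7

rB=7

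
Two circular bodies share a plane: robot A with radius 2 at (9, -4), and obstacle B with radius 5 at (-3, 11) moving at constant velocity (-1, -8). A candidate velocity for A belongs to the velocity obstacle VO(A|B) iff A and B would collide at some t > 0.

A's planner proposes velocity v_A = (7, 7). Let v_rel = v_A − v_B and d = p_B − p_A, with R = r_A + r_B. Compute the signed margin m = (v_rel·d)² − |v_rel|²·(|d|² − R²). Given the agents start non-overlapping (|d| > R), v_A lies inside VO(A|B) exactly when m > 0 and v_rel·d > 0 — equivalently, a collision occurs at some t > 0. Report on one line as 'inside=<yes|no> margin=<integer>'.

d = (-12, 15),  |d|² = 369;  R = 2+5 = 7,  c = 369−7² = 320
v_rel = (8, 15),  |v_rel|² = 289;  v_rel·d = (8)·(-12) + (15)·(15) = 129
289·t² − 258·t + 320 = 0  ⇒  m = 129² − 289·320 = -75839
m = -75839 < 0,  v_rel·d = 129 > 0  ⇒  outside

inside=no margin=-75839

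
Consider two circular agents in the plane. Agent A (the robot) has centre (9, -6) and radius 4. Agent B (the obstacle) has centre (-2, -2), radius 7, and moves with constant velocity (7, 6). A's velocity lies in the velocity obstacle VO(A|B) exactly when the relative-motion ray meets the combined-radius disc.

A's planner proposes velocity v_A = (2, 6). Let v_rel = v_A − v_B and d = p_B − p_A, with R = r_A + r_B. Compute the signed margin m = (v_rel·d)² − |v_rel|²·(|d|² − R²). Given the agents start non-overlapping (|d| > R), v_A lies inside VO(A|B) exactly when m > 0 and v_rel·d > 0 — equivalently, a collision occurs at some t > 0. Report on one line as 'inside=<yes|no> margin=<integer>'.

d = (-11, 4),  |d|² = 137;  R = 4+7 = 11,  c = 137−11² = 16
v_rel = (-5, 0),  |v_rel|² = 25;  v_rel·d = (-5)·(-11) + (0)·(4) = 55
25·t² − 110·t + 16 = 0  ⇒  m = 55² − 25·16 = 2625
m = 2625 > 0,  v_rel·d = 55 > 0  ⇒  inside

inside=yes margin=2625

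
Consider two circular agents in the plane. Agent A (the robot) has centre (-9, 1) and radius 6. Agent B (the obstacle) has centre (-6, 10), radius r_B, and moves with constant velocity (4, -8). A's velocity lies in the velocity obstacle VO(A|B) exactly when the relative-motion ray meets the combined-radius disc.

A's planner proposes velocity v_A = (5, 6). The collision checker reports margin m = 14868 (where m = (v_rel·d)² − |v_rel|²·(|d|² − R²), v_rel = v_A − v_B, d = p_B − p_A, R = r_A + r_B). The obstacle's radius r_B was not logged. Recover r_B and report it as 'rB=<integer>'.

m = 14868
d = (3, 9);  v_rel = (1, 14),  |v_rel|² = 197
v_rel×d = (1)·(9) − (14)·(3) = -33
since m = R²·197 − (-33)²:  R² = (1089 + 14868) / 197 = 81
R = √81 = 9  ⇒  r_B = 9 − 6 = 3

rB=3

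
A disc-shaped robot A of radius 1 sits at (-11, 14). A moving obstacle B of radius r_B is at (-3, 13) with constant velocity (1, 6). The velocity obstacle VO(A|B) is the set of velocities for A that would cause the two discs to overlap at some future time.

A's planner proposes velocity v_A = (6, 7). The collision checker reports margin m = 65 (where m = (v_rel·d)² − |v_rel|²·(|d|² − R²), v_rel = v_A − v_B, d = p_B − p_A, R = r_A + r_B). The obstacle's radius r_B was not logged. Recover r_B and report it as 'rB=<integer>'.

m = 65
d = (8, -1);  v_rel = (5, 1),  |v_rel|² = 26
v_rel×d = (5)·(-1) − (1)·(8) = -13
since m = R²·26 − (-13)²:  R² = (169 + 65) / 26 = 9
R = √9 = 3  ⇒  r_B = 3 − 1 = 2

rB=2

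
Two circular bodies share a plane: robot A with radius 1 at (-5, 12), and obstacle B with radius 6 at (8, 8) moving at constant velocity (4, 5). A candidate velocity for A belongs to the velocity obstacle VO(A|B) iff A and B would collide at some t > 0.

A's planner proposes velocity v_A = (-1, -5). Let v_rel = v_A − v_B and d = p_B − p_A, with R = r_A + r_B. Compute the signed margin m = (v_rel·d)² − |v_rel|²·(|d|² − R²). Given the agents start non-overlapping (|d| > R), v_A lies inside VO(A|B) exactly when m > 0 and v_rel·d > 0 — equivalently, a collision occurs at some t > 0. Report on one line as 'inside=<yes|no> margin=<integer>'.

d = (13, -4),  |d|² = 185;  R = 1+6 = 7,  c = 185−7² = 136
v_rel = (-5, -10),  |v_rel|² = 125;  v_rel·d = (-5)·(13) + (-10)·(-4) = -25
125·t² + 50·t + 136 = 0  ⇒  m = (-25)² − 125·136 = -16375
m = -16375 < 0,  v_rel·d = -25 < 0  ⇒  outside

inside=no margin=-16375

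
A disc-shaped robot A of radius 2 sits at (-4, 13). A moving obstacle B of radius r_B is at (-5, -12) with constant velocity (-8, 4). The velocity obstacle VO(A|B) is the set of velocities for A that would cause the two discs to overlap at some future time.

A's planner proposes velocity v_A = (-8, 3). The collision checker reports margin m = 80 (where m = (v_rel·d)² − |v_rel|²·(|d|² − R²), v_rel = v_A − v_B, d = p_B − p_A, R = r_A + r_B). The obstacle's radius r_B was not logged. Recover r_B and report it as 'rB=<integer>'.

m = 80
d = (-1, -25);  v_rel = (0, -1),  |v_rel|² = 1
v_rel×d = (0)·(-25) − (-1)·(-1) = -1
since m = R²·1 − (-1)²:  R² = (1 + 80) / 1 = 81
R = √81 = 9  ⇒  r_B = 9 − 2 = 7

rB=7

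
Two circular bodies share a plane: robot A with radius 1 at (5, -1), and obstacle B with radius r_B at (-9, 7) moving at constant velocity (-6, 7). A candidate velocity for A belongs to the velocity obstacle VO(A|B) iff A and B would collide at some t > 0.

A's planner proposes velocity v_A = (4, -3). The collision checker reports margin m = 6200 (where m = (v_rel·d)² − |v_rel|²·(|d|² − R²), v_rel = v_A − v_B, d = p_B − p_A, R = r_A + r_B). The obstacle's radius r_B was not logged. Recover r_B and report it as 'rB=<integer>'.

m = 6200
d = (-14, 8);  v_rel = (10, -10),  |v_rel|² = 200
v_rel×d = (10)·(8) − (-10)·(-14) = -60
since m = R²·200 − (-60)²:  R² = (3600 + 6200) / 200 = 49
R = √49 = 7  ⇒  r_B = 7 − 1 = 6

rB=6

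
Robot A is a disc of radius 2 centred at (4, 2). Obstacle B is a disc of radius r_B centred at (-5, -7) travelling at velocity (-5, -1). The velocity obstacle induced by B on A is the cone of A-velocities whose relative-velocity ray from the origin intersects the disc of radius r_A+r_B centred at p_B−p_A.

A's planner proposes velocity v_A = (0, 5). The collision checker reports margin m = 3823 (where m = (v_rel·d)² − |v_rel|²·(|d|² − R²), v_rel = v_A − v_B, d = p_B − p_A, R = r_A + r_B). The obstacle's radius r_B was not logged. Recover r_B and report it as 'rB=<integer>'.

m = 3823
d = (-9, -9);  v_rel = (5, 6),  |v_rel|² = 61
v_rel×d = (5)·(-9) − (6)·(-9) = 9
since m = R²·61 − 9²:  R² = (81 + 3823) / 61 = 64
R = √64 = 8  ⇒  r_B = 8 − 2 = 6

rB=6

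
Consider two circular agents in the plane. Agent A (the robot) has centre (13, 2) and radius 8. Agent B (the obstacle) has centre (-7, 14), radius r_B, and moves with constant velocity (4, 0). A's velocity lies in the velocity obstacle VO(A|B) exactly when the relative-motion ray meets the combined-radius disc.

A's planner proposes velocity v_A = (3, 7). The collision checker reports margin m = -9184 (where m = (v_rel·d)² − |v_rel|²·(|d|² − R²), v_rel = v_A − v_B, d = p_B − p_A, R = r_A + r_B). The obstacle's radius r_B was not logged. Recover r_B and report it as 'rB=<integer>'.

m = -9184
d = (-20, 12);  v_rel = (-1, 7),  |v_rel|² = 50
v_rel×d = (-1)·(12) − (7)·(-20) = 128
since m = R²·50 − 128²:  R² = (16384 + -9184) / 50 = 144
R = √144 = 12  ⇒  r_B = 12 − 8 = 4

rB=4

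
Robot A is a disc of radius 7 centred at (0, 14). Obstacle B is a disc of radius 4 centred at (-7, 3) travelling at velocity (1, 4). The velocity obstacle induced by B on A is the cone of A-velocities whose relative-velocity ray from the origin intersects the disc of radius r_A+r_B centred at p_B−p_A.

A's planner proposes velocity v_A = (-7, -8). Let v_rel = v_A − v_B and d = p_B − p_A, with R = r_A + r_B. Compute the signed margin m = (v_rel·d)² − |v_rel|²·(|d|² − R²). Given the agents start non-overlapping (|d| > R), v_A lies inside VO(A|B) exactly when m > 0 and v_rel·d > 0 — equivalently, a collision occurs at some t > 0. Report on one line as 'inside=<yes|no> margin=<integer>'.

d = (-7, -11),  |d|² = 170;  R = 7+4 = 11,  c = 170−11² = 49
v_rel = (-8, -12),  |v_rel|² = 208;  v_rel·d = (-8)·(-7) + (-12)·(-11) = 188
208·t² − 376·t + 49 = 0  ⇒  m = 188² − 208·49 = 25152
m = 25152 > 0,  v_rel·d = 188 > 0  ⇒  inside

inside=yes margin=25152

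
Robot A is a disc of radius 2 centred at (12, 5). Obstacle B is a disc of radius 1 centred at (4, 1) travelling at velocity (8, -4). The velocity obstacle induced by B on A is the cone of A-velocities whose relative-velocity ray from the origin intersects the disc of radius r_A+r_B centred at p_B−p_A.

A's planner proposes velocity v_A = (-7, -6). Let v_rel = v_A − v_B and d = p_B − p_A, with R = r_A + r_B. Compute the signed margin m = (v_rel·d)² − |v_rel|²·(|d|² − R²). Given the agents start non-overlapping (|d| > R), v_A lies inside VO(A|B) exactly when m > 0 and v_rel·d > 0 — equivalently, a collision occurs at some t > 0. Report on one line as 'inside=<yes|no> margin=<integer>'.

d = (-8, -4),  |d|² = 80;  R = 2+1 = 3,  c = 80−3² = 71
v_rel = (-15, -2),  |v_rel|² = 229;  v_rel·d = (-15)·(-8) + (-2)·(-4) = 128
229·t² − 256·t + 71 = 0  ⇒  m = 128² − 229·71 = 125
m = 125 > 0,  v_rel·d = 128 > 0  ⇒  inside

inside=yes margin=125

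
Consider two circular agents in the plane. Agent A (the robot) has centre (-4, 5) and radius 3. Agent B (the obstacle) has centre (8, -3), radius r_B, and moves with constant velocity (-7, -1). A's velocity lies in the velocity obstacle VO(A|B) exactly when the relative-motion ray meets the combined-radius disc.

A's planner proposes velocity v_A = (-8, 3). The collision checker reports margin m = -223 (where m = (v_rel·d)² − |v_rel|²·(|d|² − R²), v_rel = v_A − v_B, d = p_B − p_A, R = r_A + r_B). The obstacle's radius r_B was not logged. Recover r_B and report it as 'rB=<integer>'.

m = -223
d = (12, -8);  v_rel = (-1, 4),  |v_rel|² = 17
v_rel×d = (-1)·(-8) − (4)·(12) = -40
since m = R²·17 − (-40)²:  R² = (1600 + -223) / 17 = 81
R = √81 = 9  ⇒  r_B = 9 − 3 = 6

rB=6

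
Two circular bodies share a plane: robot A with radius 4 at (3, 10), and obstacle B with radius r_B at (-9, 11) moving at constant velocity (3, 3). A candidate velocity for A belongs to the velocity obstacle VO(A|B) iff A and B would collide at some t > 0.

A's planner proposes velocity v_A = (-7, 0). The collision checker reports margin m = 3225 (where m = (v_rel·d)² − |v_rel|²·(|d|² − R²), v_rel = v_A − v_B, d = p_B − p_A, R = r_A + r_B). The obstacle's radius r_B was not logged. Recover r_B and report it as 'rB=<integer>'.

m = 3225
d = (-12, 1);  v_rel = (-10, -3),  |v_rel|² = 109
v_rel×d = (-10)·(1) − (-3)·(-12) = -46
since m = R²·109 − (-46)²:  R² = (2116 + 3225) / 109 = 49
R = √49 = 7  ⇒  r_B = 7 − 4 = 3

rB=3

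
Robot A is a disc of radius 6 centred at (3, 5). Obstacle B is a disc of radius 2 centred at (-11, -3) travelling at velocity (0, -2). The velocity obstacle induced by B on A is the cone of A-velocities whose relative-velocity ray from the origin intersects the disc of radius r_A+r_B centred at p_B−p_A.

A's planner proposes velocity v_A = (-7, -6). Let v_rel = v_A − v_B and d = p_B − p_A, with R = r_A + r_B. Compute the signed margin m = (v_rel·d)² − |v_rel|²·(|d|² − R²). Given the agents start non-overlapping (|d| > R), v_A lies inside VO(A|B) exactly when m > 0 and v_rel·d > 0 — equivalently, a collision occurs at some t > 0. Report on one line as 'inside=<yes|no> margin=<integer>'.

d = (-14, -8),  |d|² = 260;  R = 6+2 = 8,  c = 260−8² = 196
v_rel = (-7, -4),  |v_rel|² = 65;  v_rel·d = (-7)·(-14) + (-4)·(-8) = 130
65·t² − 260·t + 196 = 0  ⇒  m = 130² − 65·196 = 4160
m = 4160 > 0,  v_rel·d = 130 > 0  ⇒  inside

inside=yes margin=4160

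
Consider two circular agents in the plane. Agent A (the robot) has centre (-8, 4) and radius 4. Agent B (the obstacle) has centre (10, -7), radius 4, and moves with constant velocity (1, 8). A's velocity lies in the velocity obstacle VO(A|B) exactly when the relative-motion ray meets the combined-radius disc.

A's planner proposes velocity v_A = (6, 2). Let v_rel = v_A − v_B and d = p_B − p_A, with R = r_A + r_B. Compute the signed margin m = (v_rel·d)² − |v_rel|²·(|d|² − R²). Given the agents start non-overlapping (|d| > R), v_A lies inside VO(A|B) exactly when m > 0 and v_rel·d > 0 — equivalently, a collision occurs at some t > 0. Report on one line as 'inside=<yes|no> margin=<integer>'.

d = (18, -11),  |d|² = 445;  R = 4+4 = 8,  c = 445−8² = 381
v_rel = (5, -6),  |v_rel|² = 61;  v_rel·d = (5)·(18) + (-6)·(-11) = 156
61·t² − 312·t + 381 = 0  ⇒  m = 156² − 61·381 = 1095
m = 1095 > 0,  v_rel·d = 156 > 0  ⇒  inside

inside=yes margin=1095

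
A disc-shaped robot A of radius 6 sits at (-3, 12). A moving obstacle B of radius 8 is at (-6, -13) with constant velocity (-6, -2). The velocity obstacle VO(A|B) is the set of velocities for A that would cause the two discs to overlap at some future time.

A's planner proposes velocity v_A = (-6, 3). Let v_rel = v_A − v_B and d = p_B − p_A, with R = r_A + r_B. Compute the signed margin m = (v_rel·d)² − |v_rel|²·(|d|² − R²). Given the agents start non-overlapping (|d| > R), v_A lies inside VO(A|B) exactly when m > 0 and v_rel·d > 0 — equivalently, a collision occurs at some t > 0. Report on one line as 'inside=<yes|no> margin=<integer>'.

d = (-3, -25),  |d|² = 634;  R = 6+8 = 14,  c = 634−14² = 438
v_rel = (0, 5),  |v_rel|² = 25;  v_rel·d = (0)·(-3) + (5)·(-25) = -125
25·t² + 250·t + 438 = 0  ⇒  m = (-125)² − 25·438 = 4675
m = 4675 > 0,  v_rel·d = -125 < 0  ⇒  outside

inside=no margin=4675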